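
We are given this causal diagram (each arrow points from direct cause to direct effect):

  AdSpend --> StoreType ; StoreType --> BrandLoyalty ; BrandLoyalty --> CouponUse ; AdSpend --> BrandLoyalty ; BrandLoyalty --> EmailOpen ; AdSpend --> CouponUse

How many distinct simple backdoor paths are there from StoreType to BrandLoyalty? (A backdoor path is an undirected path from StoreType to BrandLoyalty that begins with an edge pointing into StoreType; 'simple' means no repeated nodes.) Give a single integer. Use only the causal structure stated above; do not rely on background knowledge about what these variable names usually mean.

2

A backdoor path from StoreType to BrandLoyalty is any simple undirected path whose first edge points into StoreType (i.e. leaves StoreType via a parent).
Parents of StoreType: {AdSpend}.
Enumerating:
  P1: StoreType <- AdSpend -> BrandLoyalty
  P2: StoreType <- AdSpend -> CouponUse <- BrandLoyalty
That exhausts the simple backdoor paths. Count: 2.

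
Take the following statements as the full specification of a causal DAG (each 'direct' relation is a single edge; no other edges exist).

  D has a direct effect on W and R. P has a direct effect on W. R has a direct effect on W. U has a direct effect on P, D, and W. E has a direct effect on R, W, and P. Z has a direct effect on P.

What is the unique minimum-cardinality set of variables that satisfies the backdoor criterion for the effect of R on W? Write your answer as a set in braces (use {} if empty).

Variables eligible for adjustment (non-descendants of R, excluding R and W): {D, E, P, U, Z}.
Backdoor paths from R to W:
  P1: R <- E -> P <- U -> D -> W
  P2: R <- E -> P <- U -> W
  P3: R <- E -> P -> W
  P4: R <- E -> W
  P5: R <- D <- U -> P <- E -> W
  P6: R <- D <- U -> P -> W
  P7: R <- D <- U -> W
  P8: R <- D -> W
The empty set is not sufficient: P3 (R <- E -> P -> W) has no collider blocking it and no conditioned non-collider, so it is open.
Try {D, E}:
  P1: blocked at fork node E ∈ conditioning set.
  P2: blocked at fork node E ∈ conditioning set.
  P3: blocked at fork node E ∈ conditioning set.
  P4: blocked at fork node E ∈ conditioning set.
  P5: blocked at chain node D ∈ conditioning set.
  P6: blocked at chain node D ∈ conditioning set.
  P7: blocked at chain node D ∈ conditioning set.
  P8: blocked at fork node D ∈ conditioning set.
{D, E} contains no descendant of R and blocks every backdoor path.
Every element of {D, E} is needed (dropping D leaves P6 open; dropping E leaves P3 open), so no proper subset is valid.
Among all size-2 subsets of the eligible variables, only {D, E} blocks every backdoor path, so it is the unique smallest valid adjustment set.

{D, E}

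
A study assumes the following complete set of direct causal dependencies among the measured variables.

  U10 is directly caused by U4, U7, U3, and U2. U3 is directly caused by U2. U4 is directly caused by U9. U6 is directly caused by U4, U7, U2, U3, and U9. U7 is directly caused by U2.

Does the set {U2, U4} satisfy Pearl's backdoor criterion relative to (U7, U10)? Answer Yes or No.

Yes

Backdoor paths from U7 to U10 (paths whose first edge points into U7):
  P1: U7 <- U2 -> U3 -> U10
  P2: U7 <- U2 -> U3 -> U6 <- U9 -> U4 -> U10
  P3: U7 <- U2 -> U3 -> U6 <- U4 -> U10
  P4: U7 <- U2 -> U10
  P5: U7 <- U2 -> U6 <- U9 -> U4 -> U10
  P6: U7 <- U2 -> U6 <- U4 -> U10
  P7: U7 <- U2 -> U6 <- U3 -> U10
Condition 1 (no descendant of U7 in the set): holds — descendants of U7 are {U10, U6}; none are in {U2, U4}.
Condition 2 (every backdoor path blocked by {U2, U4}):
  P1: blocked at fork node U2 ∈ conditioning set.
  P2: blocked at fork node U2 ∈ conditioning set.
  P3: blocked at fork node U2 ∈ conditioning set.
  P4: blocked at fork node U2 ∈ conditioning set.
  P5: blocked at fork node U2 ∈ conditioning set.
  P6: blocked at fork node U2 ∈ conditioning set.
  P7: blocked at fork node U2 ∈ conditioning set.
{U2, U4} satisfies the backdoor criterion.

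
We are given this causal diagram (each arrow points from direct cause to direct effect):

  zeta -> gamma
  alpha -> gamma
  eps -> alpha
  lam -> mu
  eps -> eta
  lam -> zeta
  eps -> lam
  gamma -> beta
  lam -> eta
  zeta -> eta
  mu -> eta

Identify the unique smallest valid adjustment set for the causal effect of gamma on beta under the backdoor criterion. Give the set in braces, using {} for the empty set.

Variables eligible for adjustment (non-descendants of gamma, excluding gamma and beta): {alpha, eps, eta, lam, mu, zeta}.
Backdoor paths from gamma to beta:
  (none)
With no backdoor paths the empty set already satisfies the criterion, and it is trivially minimal.

{}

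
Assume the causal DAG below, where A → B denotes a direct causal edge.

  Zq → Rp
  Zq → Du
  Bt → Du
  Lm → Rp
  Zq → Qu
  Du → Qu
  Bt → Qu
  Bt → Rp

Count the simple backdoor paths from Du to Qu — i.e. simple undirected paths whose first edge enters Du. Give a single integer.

A backdoor path from Du to Qu is any simple undirected path whose first edge points into Du (i.e. leaves Du via a parent).
Parents of Du: {Bt, Zq}.
Enumerating:
  P1: Du <- Bt -> Rp <- Zq -> Qu
  P2: Du <- Bt -> Qu
  P3: Du <- Zq -> Rp <- Bt -> Qu
  P4: Du <- Zq -> Qu
That exhausts the simple backdoor paths. Count: 4.

4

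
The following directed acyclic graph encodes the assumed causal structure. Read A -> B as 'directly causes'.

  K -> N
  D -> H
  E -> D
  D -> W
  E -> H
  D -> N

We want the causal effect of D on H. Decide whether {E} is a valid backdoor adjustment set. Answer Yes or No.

Backdoor paths from D to H (paths whose first edge points into D):
  P1: D <- E -> H
Condition 1 (no descendant of D in the set): holds — descendants of D are {H, N, W}; none are in {E}.
Condition 2 (every backdoor path blocked by {E}):
  P1: blocked at fork node E ∈ conditioning set.
{E} satisfies the backdoor criterion.

Yes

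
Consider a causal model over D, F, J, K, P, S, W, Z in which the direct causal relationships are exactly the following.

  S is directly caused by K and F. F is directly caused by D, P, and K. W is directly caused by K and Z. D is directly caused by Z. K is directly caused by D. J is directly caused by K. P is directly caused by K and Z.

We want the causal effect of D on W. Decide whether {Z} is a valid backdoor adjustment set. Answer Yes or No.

Yes

Backdoor paths from D to W (paths whose first edge points into D):
  P1: D <- Z -> P <- K -> W
  P2: D <- Z -> P -> F <- K -> W
  P3: D <- Z -> P -> F -> S <- K -> W
  P4: D <- Z -> W
Condition 1 (no descendant of D in the set): holds — descendants of D are {F, J, K, P, S, W}; none are in {Z}.
Condition 2 (every backdoor path blocked by {Z}):
  P1: blocked at fork node Z ∈ conditioning set.
  P2: blocked at fork node Z ∈ conditioning set.
  P3: blocked at fork node Z ∈ conditioning set.
  P4: blocked at fork node Z ∈ conditioning set.
{Z} satisfies the backdoor criterion.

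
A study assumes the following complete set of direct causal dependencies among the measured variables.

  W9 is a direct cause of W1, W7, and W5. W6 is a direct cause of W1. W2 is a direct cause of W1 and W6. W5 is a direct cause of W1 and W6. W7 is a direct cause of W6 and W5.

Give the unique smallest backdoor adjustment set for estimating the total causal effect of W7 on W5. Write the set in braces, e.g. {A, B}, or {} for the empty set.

{W9}

Variables eligible for adjustment (non-descendants of W7, excluding W7 and W5): {W2, W9}.
Backdoor paths from W7 to W5:
  P1: W7 <- W9 -> W5
  P2: W7 <- W9 -> W1 <- W2 -> W6 <- W5
  P3: W7 <- W9 -> W1 <- W5
  P4: W7 <- W9 -> W1 <- W6 <- W5
The empty set is not sufficient: P1 (W7 <- W9 -> W5) has no collider blocking it and no conditioned non-collider, so it is open.
Try {W9}:
  P1: blocked at fork node W9 ∈ conditioning set.
  P2: blocked at fork node W9 ∈ conditioning set.
  P3: blocked at fork node W9 ∈ conditioning set.
  P4: blocked at fork node W9 ∈ conditioning set.
{W9} contains no descendant of W7 and blocks every backdoor path.
No other singleton works — e.g. {W2} leaves P1 open — so {W9} is the unique smallest valid adjustment set.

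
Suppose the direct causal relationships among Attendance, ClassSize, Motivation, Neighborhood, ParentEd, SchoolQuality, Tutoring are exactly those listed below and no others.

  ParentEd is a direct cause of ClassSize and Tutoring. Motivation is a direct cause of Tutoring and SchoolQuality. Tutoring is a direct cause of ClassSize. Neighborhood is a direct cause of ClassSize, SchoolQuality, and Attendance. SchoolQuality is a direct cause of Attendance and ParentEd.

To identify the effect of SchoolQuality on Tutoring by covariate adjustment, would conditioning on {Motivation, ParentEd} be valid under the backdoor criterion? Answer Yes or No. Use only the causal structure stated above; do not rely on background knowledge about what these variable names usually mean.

Backdoor paths from SchoolQuality to Tutoring (paths whose first edge points into SchoolQuality):
  P1: SchoolQuality <- Neighborhood -> ClassSize <- ParentEd -> Tutoring
  P2: SchoolQuality <- Neighborhood -> ClassSize <- Tutoring
  P3: SchoolQuality <- Motivation -> Tutoring
Condition 1 (no descendant of SchoolQuality in the set): FAILS — ParentEd is a descendant of SchoolQuality.
Condition 2 (every backdoor path blocked by {Motivation, ParentEd}):
  P1: blocked at collider ClassSize (neither it nor any descendant is in the conditioning set).
  P2: blocked at collider ClassSize (neither it nor any descendant is in the conditioning set).
  P3: blocked at fork node Motivation ∈ conditioning set.
{Motivation, ParentEd} does not satisfy the backdoor criterion.

No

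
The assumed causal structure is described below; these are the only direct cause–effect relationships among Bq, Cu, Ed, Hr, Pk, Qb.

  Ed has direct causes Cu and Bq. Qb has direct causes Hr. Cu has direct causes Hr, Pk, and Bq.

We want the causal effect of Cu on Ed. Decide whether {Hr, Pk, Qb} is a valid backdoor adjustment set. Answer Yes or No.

Backdoor paths from Cu to Ed (paths whose first edge points into Cu):
  P1: Cu <- Bq -> Ed
Condition 1 (no descendant of Cu in the set): holds — descendants of Cu are {Ed}; none are in {Hr, Pk, Qb}.
Condition 2 (every backdoor path blocked by {Hr, Pk, Qb}):
  P1: open — no interior node is in the conditioning set.
{Hr, Pk, Qb} does not satisfy the backdoor criterion.

No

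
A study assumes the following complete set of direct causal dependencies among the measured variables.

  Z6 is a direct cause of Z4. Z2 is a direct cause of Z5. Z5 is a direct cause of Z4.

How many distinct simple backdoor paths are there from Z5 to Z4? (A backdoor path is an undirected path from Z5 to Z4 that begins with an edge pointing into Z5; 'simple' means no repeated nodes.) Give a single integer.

0

A backdoor path from Z5 to Z4 is any simple undirected path whose first edge points into Z5 (i.e. leaves Z5 via a parent).
Parents of Z5: {Z2}.
No simple path from any parent of Z5 reaches Z4 without revisiting Z5, so there are no backdoor paths.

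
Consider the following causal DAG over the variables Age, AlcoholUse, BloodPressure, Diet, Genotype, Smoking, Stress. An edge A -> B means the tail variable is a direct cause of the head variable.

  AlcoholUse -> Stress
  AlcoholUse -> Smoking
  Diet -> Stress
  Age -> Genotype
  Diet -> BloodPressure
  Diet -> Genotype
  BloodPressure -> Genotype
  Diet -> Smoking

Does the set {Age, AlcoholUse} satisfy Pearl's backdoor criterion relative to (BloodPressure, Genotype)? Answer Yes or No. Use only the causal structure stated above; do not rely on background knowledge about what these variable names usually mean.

Backdoor paths from BloodPressure to Genotype (paths whose first edge points into BloodPressure):
  P1: BloodPressure <- Diet -> Genotype
Condition 1 (no descendant of BloodPressure in the set): holds — descendants of BloodPressure are {Genotype}; none are in {Age, AlcoholUse}.
Condition 2 (every backdoor path blocked by {Age, AlcoholUse}):
  P1: open — no interior node is in the conditioning set.
{Age, AlcoholUse} does not satisfy the backdoor criterion.

No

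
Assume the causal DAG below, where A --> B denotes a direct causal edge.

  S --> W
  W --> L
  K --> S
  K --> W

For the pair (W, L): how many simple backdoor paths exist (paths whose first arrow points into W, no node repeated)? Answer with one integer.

0

A backdoor path from W to L is any simple undirected path whose first edge points into W (i.e. leaves W via a parent).
Parents of W: {K, S}.
No simple path from any parent of W reaches L without revisiting W, so there are no backdoor paths.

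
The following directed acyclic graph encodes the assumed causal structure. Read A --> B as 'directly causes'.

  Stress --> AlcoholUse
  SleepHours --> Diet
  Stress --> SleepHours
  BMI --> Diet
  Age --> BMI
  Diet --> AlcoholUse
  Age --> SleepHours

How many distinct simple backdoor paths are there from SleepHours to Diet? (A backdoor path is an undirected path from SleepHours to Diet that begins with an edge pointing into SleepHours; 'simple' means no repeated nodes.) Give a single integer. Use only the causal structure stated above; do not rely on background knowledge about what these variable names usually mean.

A backdoor path from SleepHours to Diet is any simple undirected path whose first edge points into SleepHours (i.e. leaves SleepHours via a parent).
Parents of SleepHours: {Age, Stress}.
Enumerating:
  P1: SleepHours <- Age -> BMI -> Diet
  P2: SleepHours <- Stress -> AlcoholUse <- Diet
That exhausts the simple backdoor paths. Count: 2.

2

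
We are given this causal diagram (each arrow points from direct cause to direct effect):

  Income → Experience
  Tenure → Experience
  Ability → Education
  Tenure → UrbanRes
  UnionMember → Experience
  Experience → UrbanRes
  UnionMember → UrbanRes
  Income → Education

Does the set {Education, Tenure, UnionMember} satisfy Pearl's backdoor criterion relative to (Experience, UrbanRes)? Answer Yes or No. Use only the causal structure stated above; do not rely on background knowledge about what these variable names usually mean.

Backdoor paths from Experience to UrbanRes (paths whose first edge points into Experience):
  P1: Experience <- UnionMember -> UrbanRes
  P2: Experience <- Tenure -> UrbanRes
Condition 1 (no descendant of Experience in the set): holds — descendants of Experience are {UrbanRes}; none are in {Education, Tenure, UnionMember}.
Condition 2 (every backdoor path blocked by {Education, Tenure, UnionMember}):
  P1: blocked at fork node UnionMember ∈ conditioning set.
  P2: blocked at fork node Tenure ∈ conditioning set.
{Education, Tenure, UnionMember} satisfies the backdoor criterion.

Yes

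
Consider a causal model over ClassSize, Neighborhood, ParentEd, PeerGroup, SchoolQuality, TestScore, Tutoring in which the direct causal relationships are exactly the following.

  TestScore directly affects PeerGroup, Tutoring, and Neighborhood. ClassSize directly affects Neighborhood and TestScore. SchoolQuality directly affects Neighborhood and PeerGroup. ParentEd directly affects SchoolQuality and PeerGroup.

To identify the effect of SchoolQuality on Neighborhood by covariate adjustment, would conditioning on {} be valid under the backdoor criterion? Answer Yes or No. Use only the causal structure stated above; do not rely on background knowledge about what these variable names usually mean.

Yes

Backdoor paths from SchoolQuality to Neighborhood (paths whose first edge points into SchoolQuality):
  P1: SchoolQuality <- ParentEd -> PeerGroup <- TestScore <- ClassSize -> Neighborhood
  P2: SchoolQuality <- ParentEd -> PeerGroup <- TestScore -> Neighborhood
Condition 1 (no descendant of SchoolQuality in the set): holds — descendants of SchoolQuality are {Neighborhood, PeerGroup}; none are in {}.
Condition 2 (every backdoor path blocked by {}):
  P1: blocked at collider PeerGroup (neither it nor any descendant is in the conditioning set).
  P2: blocked at collider PeerGroup (neither it nor any descendant is in the conditioning set).
{} satisfies the backdoor criterion.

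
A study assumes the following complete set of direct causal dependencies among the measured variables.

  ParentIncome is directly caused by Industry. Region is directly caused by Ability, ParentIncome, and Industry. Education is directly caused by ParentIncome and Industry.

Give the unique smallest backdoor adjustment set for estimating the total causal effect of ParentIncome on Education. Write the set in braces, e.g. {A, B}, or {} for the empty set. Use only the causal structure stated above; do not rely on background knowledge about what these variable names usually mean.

Variables eligible for adjustment (non-descendants of ParentIncome, excluding ParentIncome and Education): {Ability, Industry}.
Backdoor paths from ParentIncome to Education:
  P1: ParentIncome <- Industry -> Education
The empty set is not sufficient: P1 (ParentIncome <- Industry -> Education) has no collider blocking it and no conditioned non-collider, so it is open.
Try {Industry}:
  P1: blocked at fork node Industry ∈ conditioning set.
{Industry} contains no descendant of ParentIncome and blocks every backdoor path.
No other singleton works — e.g. {Ability} leaves P1 open — so {Industry} is the unique smallest valid adjustment set.

{Industry}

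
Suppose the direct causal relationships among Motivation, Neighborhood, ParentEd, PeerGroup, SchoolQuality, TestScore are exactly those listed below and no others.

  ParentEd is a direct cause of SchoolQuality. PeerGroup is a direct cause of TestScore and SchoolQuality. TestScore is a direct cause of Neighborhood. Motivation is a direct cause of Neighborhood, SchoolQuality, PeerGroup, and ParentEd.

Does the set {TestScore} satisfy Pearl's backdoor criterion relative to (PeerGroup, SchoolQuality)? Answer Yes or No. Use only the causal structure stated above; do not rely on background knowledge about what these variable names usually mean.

No

Backdoor paths from PeerGroup to SchoolQuality (paths whose first edge points into PeerGroup):
  P1: PeerGroup <- Motivation -> ParentEd -> SchoolQuality
  P2: PeerGroup <- Motivation -> SchoolQuality
Condition 1 (no descendant of PeerGroup in the set): FAILS — TestScore is a descendant of PeerGroup.
Condition 2 (every backdoor path blocked by {TestScore}):
  P1: open — no interior node is in the conditioning set.
  P2: open — no interior node is in the conditioning set.
{TestScore} does not satisfy the backdoor criterion.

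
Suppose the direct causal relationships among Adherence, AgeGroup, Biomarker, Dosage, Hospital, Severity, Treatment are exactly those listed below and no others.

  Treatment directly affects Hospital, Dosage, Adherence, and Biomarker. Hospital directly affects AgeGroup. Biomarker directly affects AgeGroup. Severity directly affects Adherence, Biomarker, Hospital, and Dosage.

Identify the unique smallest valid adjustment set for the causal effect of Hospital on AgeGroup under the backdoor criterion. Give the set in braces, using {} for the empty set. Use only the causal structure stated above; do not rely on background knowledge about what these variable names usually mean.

{Biomarker}

Variables eligible for adjustment (non-descendants of Hospital, excluding Hospital and AgeGroup): {Adherence, Biomarker, Dosage, Severity, Treatment}.
Backdoor paths from Hospital to AgeGroup:
  P1: Hospital <- Severity -> Biomarker -> AgeGroup
  P2: Hospital <- Severity -> Dosage <- Treatment -> Biomarker -> AgeGroup
  P3: Hospital <- Severity -> Adherence <- Treatment -> Biomarker -> AgeGroup
  P4: Hospital <- Treatment -> Biomarker -> AgeGroup
  P5: Hospital <- Treatment -> Dosage <- Severity -> Biomarker -> AgeGroup
  P6: Hospital <- Treatment -> Adherence <- Severity -> Biomarker -> AgeGroup
The empty set is not sufficient: P1 (Hospital <- Severity -> Biomarker -> AgeGroup) has no collider blocking it and no conditioned non-collider, so it is open.
Try {Biomarker}:
  P1: blocked at chain node Biomarker ∈ conditioning set.
  P2: blocked at collider Dosage (neither it nor any descendant is in the conditioning set).
  P3: blocked at collider Adherence (neither it nor any descendant is in the conditioning set).
  P4: blocked at chain node Biomarker ∈ conditioning set.
  P5: blocked at collider Dosage (neither it nor any descendant is in the conditioning set).
  P6: blocked at collider Adherence (neither it nor any descendant is in the conditioning set).
{Biomarker} contains no descendant of Hospital and blocks every backdoor path.
No other singleton works — e.g. {Severity} leaves P4 open — so {Biomarker} is the unique smallest valid adjustment set.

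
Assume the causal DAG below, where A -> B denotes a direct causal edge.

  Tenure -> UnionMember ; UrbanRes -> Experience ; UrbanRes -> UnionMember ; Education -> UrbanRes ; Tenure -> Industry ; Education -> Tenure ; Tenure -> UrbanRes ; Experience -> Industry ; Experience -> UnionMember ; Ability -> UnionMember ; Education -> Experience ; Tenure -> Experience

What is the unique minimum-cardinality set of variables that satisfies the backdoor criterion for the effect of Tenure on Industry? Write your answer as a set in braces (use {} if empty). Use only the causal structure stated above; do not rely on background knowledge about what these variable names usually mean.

{Education}

Variables eligible for adjustment (non-descendants of Tenure, excluding Tenure and Industry): {Ability, Education}.
Backdoor paths from Tenure to Industry:
  P1: Tenure <- Education -> UrbanRes -> Experience -> Industry
  P2: Tenure <- Education -> UrbanRes -> UnionMember <- Experience -> Industry
  P3: Tenure <- Education -> Experience -> Industry
The empty set is not sufficient: P1 (Tenure <- Education -> UrbanRes -> Experience -> Industry) has no collider blocking it and no conditioned non-collider, so it is open.
Try {Education}:
  P1: blocked at fork node Education ∈ conditioning set.
  P2: blocked at fork node Education ∈ conditioning set.
  P3: blocked at fork node Education ∈ conditioning set.
{Education} contains no descendant of Tenure and blocks every backdoor path.
No other singleton works — e.g. {Ability} leaves P1 open — so {Education} is the unique smallest valid adjustment set.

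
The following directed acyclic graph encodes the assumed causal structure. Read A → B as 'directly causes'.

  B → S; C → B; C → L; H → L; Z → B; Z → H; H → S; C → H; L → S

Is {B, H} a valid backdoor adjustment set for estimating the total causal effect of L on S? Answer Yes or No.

Yes

Backdoor paths from L to S (paths whose first edge points into L):
  P1: L <- C -> H <- Z -> B -> S
  P2: L <- C -> H -> S
  P3: L <- C -> B <- Z -> H -> S
  P4: L <- C -> B -> S
  P5: L <- H <- Z -> B -> S
  P6: L <- H <- C -> B -> S
  P7: L <- H -> S
Condition 1 (no descendant of L in the set): holds — descendants of L are {S}; none are in {B, H}.
Condition 2 (every backdoor path blocked by {B, H}):
  P1: blocked at chain node B ∈ conditioning set.
  P2: blocked at chain node H ∈ conditioning set.
  P3: blocked at chain node H ∈ conditioning set.
  P4: blocked at chain node B ∈ conditioning set.
  P5: blocked at chain node H ∈ conditioning set.
  P6: blocked at chain node H ∈ conditioning set.
  P7: blocked at fork node H ∈ conditioning set.
{B, H} satisfies the backdoor criterion.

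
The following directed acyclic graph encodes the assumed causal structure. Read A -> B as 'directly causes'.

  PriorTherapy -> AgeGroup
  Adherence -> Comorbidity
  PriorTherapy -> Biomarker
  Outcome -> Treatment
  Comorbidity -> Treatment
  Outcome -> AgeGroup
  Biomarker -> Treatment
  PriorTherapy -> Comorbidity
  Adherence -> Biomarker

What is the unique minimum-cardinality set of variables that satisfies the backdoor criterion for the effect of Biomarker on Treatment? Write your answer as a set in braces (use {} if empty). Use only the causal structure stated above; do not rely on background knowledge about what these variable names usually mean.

Variables eligible for adjustment (non-descendants of Biomarker, excluding Biomarker and Treatment): {Adherence, AgeGroup, Comorbidity, Outcome, PriorTherapy}.
Backdoor paths from Biomarker to Treatment:
  P1: Biomarker <- Adherence -> Comorbidity <- PriorTherapy -> AgeGroup <- Outcome -> Treatment
  P2: Biomarker <- Adherence -> Comorbidity -> Treatment
  P3: Biomarker <- PriorTherapy -> AgeGroup <- Outcome -> Treatment
  P4: Biomarker <- PriorTherapy -> Comorbidity -> Treatment
The empty set is not sufficient: P2 (Biomarker <- Adherence -> Comorbidity -> Treatment) has no collider blocking it and no conditioned non-collider, so it is open.
Try {Comorbidity}:
  P1: blocked at collider AgeGroup (neither it nor any descendant is in the conditioning set).
  P2: blocked at chain node Comorbidity ∈ conditioning set.
  P3: blocked at collider AgeGroup (neither it nor any descendant is in the conditioning set).
  P4: blocked at chain node Comorbidity ∈ conditioning set.
{Comorbidity} contains no descendant of Biomarker and blocks every backdoor path.
No other singleton works — e.g. {Adherence} leaves P4 open — so {Comorbidity} is the unique smallest valid adjustment set.

{Comorbidity}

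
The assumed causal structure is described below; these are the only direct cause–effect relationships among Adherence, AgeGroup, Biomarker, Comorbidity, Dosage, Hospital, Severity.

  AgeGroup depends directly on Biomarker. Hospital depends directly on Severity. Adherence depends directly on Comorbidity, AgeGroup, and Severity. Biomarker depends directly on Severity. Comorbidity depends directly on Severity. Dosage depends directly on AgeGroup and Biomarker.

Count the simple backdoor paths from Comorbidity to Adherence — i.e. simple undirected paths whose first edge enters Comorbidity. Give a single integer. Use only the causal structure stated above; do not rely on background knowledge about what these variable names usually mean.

3

A backdoor path from Comorbidity to Adherence is any simple undirected path whose first edge points into Comorbidity (i.e. leaves Comorbidity via a parent).
Parents of Comorbidity: {Severity}.
Enumerating:
  P1: Comorbidity <- Severity -> Biomarker -> AgeGroup -> Adherence
  P2: Comorbidity <- Severity -> Biomarker -> Dosage <- AgeGroup -> Adherence
  P3: Comorbidity <- Severity -> Adherence
That exhausts the simple backdoor paths. Count: 3.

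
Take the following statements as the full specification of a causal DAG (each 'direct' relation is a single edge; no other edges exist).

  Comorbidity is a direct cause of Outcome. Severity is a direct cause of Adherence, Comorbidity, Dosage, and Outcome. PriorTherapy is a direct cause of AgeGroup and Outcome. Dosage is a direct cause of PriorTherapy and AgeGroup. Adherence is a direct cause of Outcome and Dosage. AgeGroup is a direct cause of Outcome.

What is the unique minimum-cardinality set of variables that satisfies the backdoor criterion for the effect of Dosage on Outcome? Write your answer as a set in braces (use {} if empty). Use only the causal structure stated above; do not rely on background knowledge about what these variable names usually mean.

Variables eligible for adjustment (non-descendants of Dosage, excluding Dosage and Outcome): {Adherence, Comorbidity, Severity}.
Backdoor paths from Dosage to Outcome:
  P1: Dosage <- Severity -> Comorbidity -> Outcome
  P2: Dosage <- Severity -> Adherence -> Outcome
  P3: Dosage <- Severity -> Outcome
  P4: Dosage <- Adherence <- Severity -> Comorbidity -> Outcome
  P5: Dosage <- Adherence <- Severity -> Outcome
  P6: Dosage <- Adherence -> Outcome
The empty set is not sufficient: P1 (Dosage <- Severity -> Comorbidity -> Outcome) has no collider blocking it and no conditioned non-collider, so it is open.
Try {Adherence, Severity}:
  P1: blocked at fork node Severity ∈ conditioning set.
  P2: blocked at fork node Severity ∈ conditioning set.
  P3: blocked at fork node Severity ∈ conditioning set.
  P4: blocked at chain node Adherence ∈ conditioning set.
  P5: blocked at chain node Adherence ∈ conditioning set.
  P6: blocked at fork node Adherence ∈ conditioning set.
{Adherence, Severity} contains no descendant of Dosage and blocks every backdoor path.
Every element of {Adherence, Severity} is needed (dropping Adherence leaves P6 open; dropping Severity leaves P1 open), so no proper subset is valid.
Among all size-2 subsets of the eligible variables, only {Adherence, Severity} blocks every backdoor path, so it is the unique smallest valid adjustment set.

{Adherence, Severity}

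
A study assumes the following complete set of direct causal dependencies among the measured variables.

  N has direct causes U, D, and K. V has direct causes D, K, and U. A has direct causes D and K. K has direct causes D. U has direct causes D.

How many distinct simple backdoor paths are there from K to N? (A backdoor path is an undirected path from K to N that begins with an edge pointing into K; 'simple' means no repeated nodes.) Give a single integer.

A backdoor path from K to N is any simple undirected path whose first edge points into K (i.e. leaves K via a parent).
Parents of K: {D}.
Enumerating:
  P1: K <- D -> U -> N
  P2: K <- D -> V <- U -> N
  P3: K <- D -> N
That exhausts the simple backdoor paths. Count: 3.

3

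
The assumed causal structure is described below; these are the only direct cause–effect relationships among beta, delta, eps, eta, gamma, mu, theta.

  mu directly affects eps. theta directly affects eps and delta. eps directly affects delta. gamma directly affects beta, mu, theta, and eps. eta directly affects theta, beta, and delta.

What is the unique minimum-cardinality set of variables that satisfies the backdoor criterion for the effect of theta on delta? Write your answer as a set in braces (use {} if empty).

Variables eligible for adjustment (non-descendants of theta, excluding theta and delta): {beta, eta, gamma, mu}.
Backdoor paths from theta to delta:
  P1: theta <- gamma -> beta <- eta -> delta
  P2: theta <- gamma -> mu -> eps -> delta
  P3: theta <- gamma -> eps -> delta
  P4: theta <- eta -> beta <- gamma -> mu -> eps -> delta
  P5: theta <- eta -> beta <- gamma -> eps -> delta
  P6: theta <- eta -> delta
The empty set is not sufficient: P2 (theta <- gamma -> mu -> eps -> delta) has no collider blocking it and no conditioned non-collider, so it is open.
Try {eta, gamma}:
  P1: blocked at fork node gamma ∈ conditioning set.
  P2: blocked at fork node gamma ∈ conditioning set.
  P3: blocked at fork node gamma ∈ conditioning set.
  P4: blocked at fork node eta ∈ conditioning set.
  P5: blocked at fork node eta ∈ conditioning set.
  P6: blocked at fork node eta ∈ conditioning set.
{eta, gamma} contains no descendant of theta and blocks every backdoor path.
Every element of {eta, gamma} is needed (dropping eta leaves P6 open; dropping gamma leaves P2 open), so no proper subset is valid.
Among all size-2 subsets of the eligible variables, only {eta, gamma} blocks every backdoor path, so it is the unique smallest valid adjustment set.

{eta, gamma}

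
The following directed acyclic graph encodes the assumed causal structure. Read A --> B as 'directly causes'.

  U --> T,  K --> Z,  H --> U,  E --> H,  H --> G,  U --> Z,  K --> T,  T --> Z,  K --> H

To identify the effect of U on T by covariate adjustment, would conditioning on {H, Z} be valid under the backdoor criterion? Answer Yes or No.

Backdoor paths from U to T (paths whose first edge points into U):
  P1: U <- H <- K -> T
  P2: U <- H <- K -> Z <- T
Condition 1 (no descendant of U in the set): FAILS — Z is a descendant of U.
Condition 2 (every backdoor path blocked by {H, Z}):
  P1: blocked at chain node H ∈ conditioning set.
  P2: blocked at chain node H ∈ conditioning set.
{H, Z} does not satisfy the backdoor criterion.

No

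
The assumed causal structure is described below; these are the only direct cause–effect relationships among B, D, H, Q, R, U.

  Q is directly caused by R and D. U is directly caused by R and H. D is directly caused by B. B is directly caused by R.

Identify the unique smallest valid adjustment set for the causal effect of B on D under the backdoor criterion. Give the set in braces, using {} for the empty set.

{}

Variables eligible for adjustment (non-descendants of B, excluding B and D): {H, R, U}.
Backdoor paths from B to D:
  P1: B <- R -> Q <- D
Each backdoor path contains an unconditioned collider, so every path is already blocked with the empty conditioning set:
  P1: blocked at collider Q (neither it nor any descendant is in the conditioning set).
The empty set is therefore the unique smallest valid set.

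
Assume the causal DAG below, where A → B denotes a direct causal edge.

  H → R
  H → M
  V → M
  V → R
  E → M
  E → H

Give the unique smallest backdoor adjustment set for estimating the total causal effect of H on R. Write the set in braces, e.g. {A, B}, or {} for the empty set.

Variables eligible for adjustment (non-descendants of H, excluding H and R): {E, V}.
Backdoor paths from H to R:
  P1: H <- E -> M <- V -> R
Each backdoor path contains an unconditioned collider, so every path is already blocked with the empty conditioning set:
  P1: blocked at collider M (neither it nor any descendant is in the conditioning set).
The empty set is therefore the unique smallest valid set.

{}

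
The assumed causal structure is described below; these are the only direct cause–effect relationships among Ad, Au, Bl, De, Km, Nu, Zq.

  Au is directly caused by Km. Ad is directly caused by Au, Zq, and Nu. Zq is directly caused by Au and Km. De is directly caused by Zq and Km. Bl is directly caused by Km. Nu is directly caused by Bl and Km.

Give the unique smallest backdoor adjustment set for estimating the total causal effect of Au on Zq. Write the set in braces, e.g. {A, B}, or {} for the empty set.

{Km}

Variables eligible for adjustment (non-descendants of Au, excluding Au and Zq): {Bl, Km, Nu}.
Backdoor paths from Au to Zq:
  P1: Au <- Km -> Bl -> Nu -> Ad <- Zq
  P2: Au <- Km -> Nu -> Ad <- Zq
  P3: Au <- Km -> Zq
  P4: Au <- Km -> De <- Zq
The empty set is not sufficient: P3 (Au <- Km -> Zq) has no collider blocking it and no conditioned non-collider, so it is open.
Try {Km}:
  P1: blocked at fork node Km ∈ conditioning set.
  P2: blocked at fork node Km ∈ conditioning set.
  P3: blocked at fork node Km ∈ conditioning set.
  P4: blocked at fork node Km ∈ conditioning set.
{Km} contains no descendant of Au and blocks every backdoor path.
No other singleton works — e.g. {Bl} leaves P3 open — so {Km} is the unique smallest valid adjustment set.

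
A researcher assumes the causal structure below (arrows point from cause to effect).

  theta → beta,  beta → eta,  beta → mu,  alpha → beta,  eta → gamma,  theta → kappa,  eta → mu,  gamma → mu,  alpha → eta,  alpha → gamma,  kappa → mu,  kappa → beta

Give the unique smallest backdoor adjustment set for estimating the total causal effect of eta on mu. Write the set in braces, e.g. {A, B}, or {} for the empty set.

Variables eligible for adjustment (non-descendants of eta, excluding eta and mu): {alpha, beta, kappa, theta}.
Backdoor paths from eta to mu:
  P1: eta <- alpha -> beta <- theta -> kappa -> mu
  P2: eta <- alpha -> beta <- kappa -> mu
  P3: eta <- alpha -> beta -> mu
  P4: eta <- alpha -> gamma -> mu
  P5: eta <- beta <- theta -> kappa -> mu
  P6: eta <- beta <- kappa -> mu
  P7: eta <- beta <- alpha -> gamma -> mu
  P8: eta <- beta -> mu
The empty set is not sufficient: P3 (eta <- alpha -> beta -> mu) has no collider blocking it and no conditioned non-collider, so it is open.
Try {alpha, beta}:
  P1: blocked at fork node alpha ∈ conditioning set.
  P2: blocked at fork node alpha ∈ conditioning set.
  P3: blocked at fork node alpha ∈ conditioning set.
  P4: blocked at fork node alpha ∈ conditioning set.
  P5: blocked at chain node beta ∈ conditioning set.
  P6: blocked at chain node beta ∈ conditioning set.
  P7: blocked at chain node beta ∈ conditioning set.
  P8: blocked at fork node beta ∈ conditioning set.
{alpha, beta} contains no descendant of eta and blocks every backdoor path.
Every element of {alpha, beta} is needed (dropping alpha leaves P1 open; dropping beta leaves P5 open), so no proper subset is valid.
Among all size-2 subsets of the eligible variables, only {alpha, beta} blocks every backdoor path, so it is the unique smallest valid adjustment set.

{alpha, beta}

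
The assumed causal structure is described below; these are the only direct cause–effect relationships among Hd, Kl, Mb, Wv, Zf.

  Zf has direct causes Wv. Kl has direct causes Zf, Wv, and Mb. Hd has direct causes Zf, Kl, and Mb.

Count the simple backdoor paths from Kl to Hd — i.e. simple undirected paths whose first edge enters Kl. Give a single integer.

A backdoor path from Kl to Hd is any simple undirected path whose first edge points into Kl (i.e. leaves Kl via a parent).
Parents of Kl: {Mb, Wv, Zf}.
Enumerating:
  P1: Kl <- Wv -> Zf -> Hd
  P2: Kl <- Mb -> Hd
  P3: Kl <- Zf -> Hd
That exhausts the simple backdoor paths. Count: 3.

3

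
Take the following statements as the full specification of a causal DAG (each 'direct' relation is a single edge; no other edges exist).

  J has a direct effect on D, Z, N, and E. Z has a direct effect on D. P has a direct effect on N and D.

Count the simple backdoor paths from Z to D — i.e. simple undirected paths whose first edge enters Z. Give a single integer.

A backdoor path from Z to D is any simple undirected path whose first edge points into Z (i.e. leaves Z via a parent).
Parents of Z: {J}.
Enumerating:
  P1: Z <- J -> N <- P -> D
  P2: Z <- J -> D
That exhausts the simple backdoor paths. Count: 2.

2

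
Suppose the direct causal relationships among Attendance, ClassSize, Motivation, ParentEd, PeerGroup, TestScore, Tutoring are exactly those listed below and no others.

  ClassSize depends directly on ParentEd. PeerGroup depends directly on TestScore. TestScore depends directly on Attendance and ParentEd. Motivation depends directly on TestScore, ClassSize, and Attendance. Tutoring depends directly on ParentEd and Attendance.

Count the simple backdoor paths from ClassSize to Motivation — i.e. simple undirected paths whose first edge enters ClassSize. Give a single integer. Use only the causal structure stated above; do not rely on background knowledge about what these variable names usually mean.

4

A backdoor path from ClassSize to Motivation is any simple undirected path whose first edge points into ClassSize (i.e. leaves ClassSize via a parent).
Parents of ClassSize: {ParentEd}.
Enumerating:
  P1: ClassSize <- ParentEd -> TestScore <- Attendance -> Motivation
  P2: ClassSize <- ParentEd -> TestScore -> Motivation
  P3: ClassSize <- ParentEd -> Tutoring <- Attendance -> TestScore -> Motivation
  P4: ClassSize <- ParentEd -> Tutoring <- Attendance -> Motivation
That exhausts the simple backdoor paths. Count: 4.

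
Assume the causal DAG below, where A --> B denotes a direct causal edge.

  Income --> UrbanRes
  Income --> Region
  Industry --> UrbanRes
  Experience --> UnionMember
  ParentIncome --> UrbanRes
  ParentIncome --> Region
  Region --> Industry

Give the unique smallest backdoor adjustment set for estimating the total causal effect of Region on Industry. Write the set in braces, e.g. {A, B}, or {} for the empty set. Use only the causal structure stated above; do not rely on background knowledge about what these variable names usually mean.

{}

Variables eligible for adjustment (non-descendants of Region, excluding Region and Industry): {Experience, Income, ParentIncome, UnionMember}.
Backdoor paths from Region to Industry:
  P1: Region <- Income -> UrbanRes <- Industry
  P2: Region <- ParentIncome -> UrbanRes <- Industry
Each backdoor path contains an unconditioned collider, so every path is already blocked with the empty conditioning set:
  P1: blocked at collider UrbanRes (neither it nor any descendant is in the conditioning set).
  P2: blocked at collider UrbanRes (neither it nor any descendant is in the conditioning set).
The empty set is therefore the unique smallest valid set.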